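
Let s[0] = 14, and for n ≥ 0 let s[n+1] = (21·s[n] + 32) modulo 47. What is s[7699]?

7

s[0] = 14; s[1] = 44; s[2] = 16; s[3] = 39; s[4] = 5; s[5] = 43; s[6] = 42; s[7] = 21; s[8] = 3; s[9] = 1; s[10] = 6; s[11] = 17; s[12] = 13; s[13] = 23; s[14] = 45; s[15] = 37; s[16] = 10; s[17] = 7; s[18] = 38; s[19] = 31; s[20] = 25; s[21] = 40; s[22] = 26; s[23] = 14.
Since s[23] = s[0] = 14, the sequence is periodic with period 23.
(7699 - 0) mod 23 = 17, so s[7699] = s[17] = 7.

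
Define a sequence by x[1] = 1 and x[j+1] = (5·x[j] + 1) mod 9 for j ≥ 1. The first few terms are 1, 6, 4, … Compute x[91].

x[1] = 1, x[2] = 6, x[3] = 4, x[4] = 3, x[5] = 7, x[6] = 0, x[7] = 1.
Since x[7] = x[1] = 1, the sequence is periodic with period 6.
So x[91] = x[1 + ((91-1) mod 6)] = x[1] = 1.

1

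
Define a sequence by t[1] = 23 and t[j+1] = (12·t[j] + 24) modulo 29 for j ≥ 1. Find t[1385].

Computing terms: t[1] = 23, t[2] = 10, t[3] = 28, t[4] = 12, t[5] = 23.
The sequence repeats with period 4.
(1385 - 1) mod 4 = 0, so t[1385] = t[1] = 23.

23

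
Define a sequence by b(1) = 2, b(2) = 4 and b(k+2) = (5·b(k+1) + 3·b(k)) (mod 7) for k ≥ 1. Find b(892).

2

Listing terms: b(1) = 2,  b(2) = 4,  b(3) = 5,  b(4) = 2,  b(5) = 4.
The sequence repeats with period 3.
So b(892) = b(1 + ((892-1) mod 3)) = b(1) = 2.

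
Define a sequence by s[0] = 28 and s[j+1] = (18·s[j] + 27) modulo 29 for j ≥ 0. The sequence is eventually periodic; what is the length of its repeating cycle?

Computing terms: s[0] = 28,  s[1] = 9,  s[2] = 15,  s[3] = 7,  s[4] = 8,  s[5] = 26,  s[6] = 2,  s[7] = 5,  s[8] = 1,  s[9] = 16,  s[10] = 25,  s[11] = 13,  s[12] = 0,  s[13] = 27,  s[14] = 20,  s[15] = 10,  s[16] = 4,  s[17] = 12,  s[18] = 11,  s[19] = 22,  s[20] = 17,  s[21] = 14,  s[22] = 18,  s[23] = 3,  s[24] = 23,  s[25] = 6,  s[26] = 19,  s[27] = 21,  s[28] = 28.
Since s[28] = s[0] = 28, the sequence is periodic with period 28.

28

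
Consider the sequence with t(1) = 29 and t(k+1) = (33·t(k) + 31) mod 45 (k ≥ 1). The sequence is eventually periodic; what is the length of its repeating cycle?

4

t(1) = 29,  t(2) = 43,  t(3) = 10,  t(4) = 1,  t(5) = 19,  t(6) = 28,  t(7) = 10.
Since t(7) = t(3) = 10, the sequence is eventually periodic: after a pre-period of length 2 it cycles with period 4.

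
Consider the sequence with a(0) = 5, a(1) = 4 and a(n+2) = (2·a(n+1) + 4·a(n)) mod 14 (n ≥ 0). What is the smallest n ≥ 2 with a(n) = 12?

9

We have a(0) = 5,  a(1) = 4,  a(2) = 0,  a(3) = 2,  a(4) = 4,  a(5) = 2,  a(6) = 6,  a(7) = 6,  a(8) = 8,  a(9) = 12,  a(10) = 0,  a(11) = 6,  a(12) = 12,  a(13) = 6,  a(14) = 4,  a(15) = 4,  a(16) = 10,  a(17) = 8,  a(18) = 0,  a(19) = 4,  a(20) = 8,  a(21) = 4,  a(22) = 12,  a(23) = 12,  a(24) = 2,  a(25) = 10,  a(26) = 0,  a(27) = 12,  a(28) = 10,  a(29) = 12,  a(30) = 8,  a(31) = 8,  a(32) = 6,  a(33) = 2,  a(34) = 0,  a(35) = 8,  a(36) = 2,  a(37) = 8,  a(38) = 10,  a(39) = 10,  a(40) = 4,  a(41) = 6,  a(42) = 0,  a(43) = 10,  a(44) = 6,  a(45) = 10,  a(46) = 2,  a(47) = 2,  a(48) = 12,  a(49) = 4,  a(50) = 0.
Since (a(49), a(50)) = (a(1), a(2)) = (4, 0) (two consecutive terms determine the rest), the sequence is eventually periodic: after a pre-period of length 1 it cycles with period 48.
The value 12 first appears (with n ≥ 2) at a(9).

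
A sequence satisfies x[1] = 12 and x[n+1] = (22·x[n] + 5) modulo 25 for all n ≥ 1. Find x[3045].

x[1] = 12,  x[2] = 19,  x[3] = 23,  x[4] = 11,  x[5] = 22,  x[6] = 14,  x[7] = 13,  x[8] = 16,  x[9] = 7,  x[10] = 9,  x[11] = 3,  x[12] = 21,  x[13] = 17,  x[14] = 4,  x[15] = 18,  x[16] = 1,  x[17] = 2,  x[18] = 24,  x[19] = 8,  x[20] = 6,  x[21] = 12.
The sequence repeats with period 20.
So x[3045] = x[1 + ((3045-1) mod 20)] = x[5] = 22.

22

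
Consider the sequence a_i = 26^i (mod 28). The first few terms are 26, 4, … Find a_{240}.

a_1 = 26, a_2 = 4, a_3 = 20, a_4 = 16, a_5 = 24, a_6 = 8, a_7 = 12, a_8 = 4.
Since a_8 = a_2 = 4, the sequence is eventually periodic: after a pre-period of length 1 it cycles with period 6.
For i ≥ 2, a_i depends only on (i - 2) mod 6. (240 - 2) mod 6 = 4, so a_{240} = a_6 = 8.

8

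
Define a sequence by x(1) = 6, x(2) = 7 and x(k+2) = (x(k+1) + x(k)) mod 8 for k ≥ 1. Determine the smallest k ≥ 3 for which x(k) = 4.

4

Listing terms: x(1) = 6,  x(2) = 7,  x(3) = 5,  x(4) = 4,  x(5) = 1,  x(6) = 5,  x(7) = 6,  x(8) = 3,  x(9) = 1,  x(10) = 4,  x(11) = 5,  x(12) = 1,  x(13) = 6,  x(14) = 7.
Since (x(13), x(14)) = (x(1), x(2)) = (6, 7) (two consecutive terms determine the rest), the sequence is periodic with period 12.
The value 4 first appears (with k ≥ 3) at x(4).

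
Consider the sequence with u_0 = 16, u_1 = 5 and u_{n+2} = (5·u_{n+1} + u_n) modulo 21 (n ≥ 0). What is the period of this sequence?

24

Computing terms: u_0 = 16; u_1 = 5; u_2 = 20; u_3 = 0; u_4 = 20; u_5 = 16; u_6 = 16; u_7 = 12; u_8 = 13; u_9 = 14; u_{10} = 20; u_{11} = 9; u_{12} = 2; u_{13} = 19; u_{14} = 13; u_{15} = 0; u_{16} = 13; u_{17} = 2; u_{18} = 2; u_{19} = 12; u_{20} = 20; u_{21} = 7; u_{22} = 13; u_{23} = 9; u_{24} = 16; u_{25} = 5.
The sequence repeats with period 24.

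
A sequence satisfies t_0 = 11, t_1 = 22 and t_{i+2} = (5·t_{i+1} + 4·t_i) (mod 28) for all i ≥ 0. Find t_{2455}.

t_0 = 11; t_1 = 22; t_2 = 14; t_3 = 18; t_4 = 6; t_5 = 18; t_6 = 2; t_7 = 26; t_8 = 26; t_9 = 10; t_{10} = 14; t_{11} = 26; t_{12} = 18; t_{13} = 26; t_{14} = 6; t_{15} = 22; t_{16} = 22; t_{17} = 2; t_{18} = 14; t_{19} = 22; t_{20} = 26; t_{21} = 22; t_{22} = 18; t_{23} = 10; t_{24} = 10; t_{25} = 6; t_{26} = 14; t_{27} = 10; t_{28} = 22; t_{29} = 10; t_{30} = 26; t_{31} = 2; t_{32} = 2; t_{33} = 18; t_{34} = 14; t_{35} = 2; t_{36} = 10; t_{37} = 2; t_{38} = 22; t_{39} = 6; t_{40} = 6; t_{41} = 26; t_{42} = 14; t_{43} = 6; t_{44} = 2; t_{45} = 6; t_{46} = 10; t_{47} = 18; t_{48} = 18; t_{49} = 22; t_{50} = 14.
Since (t_{49}, t_{50}) = (t_1, t_2) = (22, 14) (two consecutive terms determine the rest), the sequence is eventually periodic: after a pre-period of length 1 it cycles with period 48.
For i ≥ 1, t_i depends only on (i - 1) mod 48. (2455 - 1) mod 48 = 6, so t_{2455} = t_7 = 26.

26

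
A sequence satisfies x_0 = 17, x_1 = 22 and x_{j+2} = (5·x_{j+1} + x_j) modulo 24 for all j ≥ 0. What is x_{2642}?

7

Listing terms: x_0 = 17; x_1 = 22; x_2 = 7; x_3 = 9; x_4 = 4; x_5 = 5; x_6 = 5; x_7 = 6; x_8 = 11; x_9 = 13; x_{10} = 4; x_{11} = 9; x_{12} = 1; x_{13} = 14; x_{14} = 23; x_{15} = 9; x_{16} = 20; x_{17} = 13; x_{18} = 13; x_{19} = 6; x_{20} = 19; x_{21} = 5; x_{22} = 20; x_{23} = 9; x_{24} = 17; x_{25} = 22.
Since (x_{24}, x_{25}) = (x_0, x_1) = (17, 22) (two consecutive terms determine the rest), the sequence is periodic with period 24.
So x_{2642} = x_{0 + ((2642-0) mod 24)} = x_2 = 7.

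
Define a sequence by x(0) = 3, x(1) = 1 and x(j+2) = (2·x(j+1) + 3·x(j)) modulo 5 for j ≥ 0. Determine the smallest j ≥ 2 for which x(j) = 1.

2

x(0) = 3,  x(1) = 1,  x(2) = 1,  x(3) = 0,  x(4) = 3,  x(5) = 1.
The sequence repeats with period 4.
The value 1 first appears (with j ≥ 2) at x(2).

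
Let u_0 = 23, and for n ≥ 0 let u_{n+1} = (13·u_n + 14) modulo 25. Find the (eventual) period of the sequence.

Computing terms: u_0 = 23, u_1 = 13, u_2 = 8, u_3 = 18, u_4 = 23.
The sequence repeats with period 4.

4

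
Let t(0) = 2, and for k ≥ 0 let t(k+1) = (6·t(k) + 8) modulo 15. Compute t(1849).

14

Computing terms: t(0) = 2, t(1) = 5, t(2) = 8, t(3) = 11, t(4) = 14, t(5) = 2.
Since t(5) = t(0) = 2, the sequence is periodic with period 5.
So t(1849) = t(0 + ((1849-0) mod 5)) = t(4) = 14.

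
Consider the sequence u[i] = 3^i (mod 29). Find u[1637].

19

Computing terms: u[0] = 1, u[1] = 3, u[2] = 9, u[3] = 27, u[4] = 23, u[5] = 11, u[6] = 4, u[7] = 12, u[8] = 7, u[9] = 21, u[10] = 5, u[11] = 15, u[12] = 16, u[13] = 19, u[14] = 28, u[15] = 26, u[16] = 20, u[17] = 2, u[18] = 6, u[19] = 18, u[20] = 25, u[21] = 17, u[22] = 22, u[23] = 8, u[24] = 24, u[25] = 14, u[26] = 13, u[27] = 10, u[28] = 1.
The sequence repeats with period 28.
So u[1637] = u[0 + ((1637-0) mod 28)] = u[13] = 19.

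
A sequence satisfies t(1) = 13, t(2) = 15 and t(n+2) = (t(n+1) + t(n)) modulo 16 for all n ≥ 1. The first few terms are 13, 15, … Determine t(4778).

15

t(1) = 13,  t(2) = 15,  t(3) = 12,  t(4) = 11,  t(5) = 7,  t(6) = 2,  t(7) = 9,  t(8) = 11,  t(9) = 4,  t(10) = 15,  t(11) = 3,  t(12) = 2,  t(13) = 5,  t(14) = 7,  t(15) = 12,  t(16) = 3,  t(17) = 15,  t(18) = 2,  t(19) = 1,  t(20) = 3,  t(21) = 4,  t(22) = 7,  t(23) = 11,  t(24) = 2,  t(25) = 13,  t(26) = 15.
The sequence repeats with period 24.
So t(4778) = t(1 + ((4778-1) mod 24)) = t(2) = 15.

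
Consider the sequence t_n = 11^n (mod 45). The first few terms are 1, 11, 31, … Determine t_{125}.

41

Listing terms: t_0 = 1,  t_1 = 11,  t_2 = 31,  t_3 = 26,  t_4 = 16,  t_5 = 41,  t_6 = 1.
The sequence repeats with period 6.
So t_{125} = t_{0 + ((125-0) mod 6)} = t_5 = 41.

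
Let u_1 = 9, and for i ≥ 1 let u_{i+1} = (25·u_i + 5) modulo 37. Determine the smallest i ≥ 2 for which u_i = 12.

We have u_1 = 9; u_2 = 8; u_3 = 20; u_4 = 24; u_5 = 13; u_6 = 34; u_7 = 4; u_8 = 31; u_9 = 3; u_{10} = 6; u_{11} = 7; u_{12} = 32; u_{13} = 28; u_{14} = 2; u_{15} = 18; u_{16} = 11; u_{17} = 21; u_{18} = 12; u_{19} = 9.
The sequence repeats with period 18.
The value 12 first appears (with i ≥ 2) at u_{18}.

18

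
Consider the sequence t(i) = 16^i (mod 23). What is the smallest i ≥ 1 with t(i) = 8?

t(0) = 1, t(1) = 16, t(2) = 3, t(3) = 2, t(4) = 9, t(5) = 6, t(6) = 4, t(7) = 18, t(8) = 12, t(9) = 8, t(10) = 13, t(11) = 1.
Since t(11) = t(0) = 1, the sequence is periodic with period 11.
The value 8 first appears (with i ≥ 1) at t(9).

9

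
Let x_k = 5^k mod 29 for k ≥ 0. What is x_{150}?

Listing terms: x_0 = 1; x_1 = 5; x_2 = 25; x_3 = 9; x_4 = 16; x_5 = 22; x_6 = 23; x_7 = 28; x_8 = 24; x_9 = 4; x_{10} = 20; x_{11} = 13; x_{12} = 7; x_{13} = 6; x_{14} = 1.
The sequence repeats with period 14.
(150 - 0) mod 14 = 10, so x_{150} = x_{10} = 20.

20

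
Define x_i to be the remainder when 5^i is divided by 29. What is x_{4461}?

4

Computing terms: x_0 = 1, x_1 = 5, x_2 = 25, x_3 = 9, x_4 = 16, x_5 = 22, x_6 = 23, x_7 = 28, x_8 = 24, x_9 = 4, x_{10} = 20, x_{11} = 13, x_{12} = 7, x_{13} = 6, x_{14} = 1.
The sequence repeats with period 14.
So x_{4461} = x_{0 + ((4461-0) mod 14)} = x_9 = 4.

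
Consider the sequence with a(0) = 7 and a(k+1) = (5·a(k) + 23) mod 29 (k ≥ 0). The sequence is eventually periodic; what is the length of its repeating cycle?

Computing terms: a(0) = 7, a(1) = 0, a(2) = 23, a(3) = 22, a(4) = 17, a(5) = 21, a(6) = 12, a(7) = 25, a(8) = 3, a(9) = 9, a(10) = 10, a(11) = 15, a(12) = 11, a(13) = 20, a(14) = 7.
The sequence repeats with period 14.

14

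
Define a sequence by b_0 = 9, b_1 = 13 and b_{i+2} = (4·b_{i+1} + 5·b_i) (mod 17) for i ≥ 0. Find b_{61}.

We have b_0 = 9; b_1 = 13; b_2 = 12; b_3 = 11; b_4 = 2; b_5 = 12; b_6 = 7; b_7 = 3; b_8 = 13; b_9 = 16; b_{10} = 10; b_{11} = 1; b_{12} = 3; b_{13} = 0; b_{14} = 15; b_{15} = 9; b_{16} = 9; b_{17} = 13.
The sequence repeats with period 16.
So b_{61} = b_{0 + ((61-0) mod 16)} = b_{13} = 0.

0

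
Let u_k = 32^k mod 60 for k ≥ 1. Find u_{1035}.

8

Computing terms: u_1 = 32, u_2 = 4, u_3 = 8, u_4 = 16, u_5 = 32.
Since u_5 = u_1 = 32, the sequence is periodic with period 4.
(1035 - 1) mod 4 = 2, so u_{1035} = u_3 = 8.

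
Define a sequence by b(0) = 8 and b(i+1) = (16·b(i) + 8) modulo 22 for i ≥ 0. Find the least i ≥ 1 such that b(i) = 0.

We have b(0) = 8; b(1) = 4; b(2) = 6; b(3) = 16; b(4) = 0; b(5) = 8.
The sequence repeats with period 5.
The value 0 first appears (with i ≥ 1) at b(4).

4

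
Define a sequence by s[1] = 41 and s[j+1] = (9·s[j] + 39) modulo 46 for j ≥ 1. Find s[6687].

We have s[1] = 41, s[2] = 40, s[3] = 31, s[4] = 42, s[5] = 3, s[6] = 20, s[7] = 35, s[8] = 32, s[9] = 5, s[10] = 38, s[11] = 13, s[12] = 18, s[13] = 17, s[14] = 8, s[15] = 19, s[16] = 26, s[17] = 43, s[18] = 12, s[19] = 9, s[20] = 28, s[21] = 15, s[22] = 36, s[23] = 41.
Since s[23] = s[1] = 41, the sequence is periodic with period 22.
(6687 - 1) mod 22 = 20, so s[6687] = s[21] = 15.

15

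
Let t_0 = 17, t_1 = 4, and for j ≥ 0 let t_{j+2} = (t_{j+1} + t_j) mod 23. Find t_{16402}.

7

We have t_0 = 17, t_1 = 4, t_2 = 21, t_3 = 2, t_4 = 0, t_5 = 2, t_6 = 2, t_7 = 4, t_8 = 6, t_9 = 10, t_{10} = 16, t_{11} = 3, t_{12} = 19, t_{13} = 22, t_{14} = 18, t_{15} = 17, t_{16} = 12, t_{17} = 6, t_{18} = 18, t_{19} = 1, t_{20} = 19, t_{21} = 20, t_{22} = 16, t_{23} = 13, t_{24} = 6, t_{25} = 19, t_{26} = 2, t_{27} = 21, t_{28} = 0, t_{29} = 21, t_{30} = 21, t_{31} = 19, t_{32} = 17, t_{33} = 13, t_{34} = 7, t_{35} = 20, t_{36} = 4, t_{37} = 1, t_{38} = 5, t_{39} = 6, t_{40} = 11, t_{41} = 17, t_{42} = 5, t_{43} = 22, t_{44} = 4, t_{45} = 3, t_{46} = 7, t_{47} = 10, t_{48} = 17, t_{49} = 4.
Since (t_{48}, t_{49}) = (t_0, t_1) = (17, 4) (two consecutive terms determine the rest), the sequence is periodic with period 48.
So t_{16402} = t_{0 + ((16402-0) mod 48)} = t_{34} = 7.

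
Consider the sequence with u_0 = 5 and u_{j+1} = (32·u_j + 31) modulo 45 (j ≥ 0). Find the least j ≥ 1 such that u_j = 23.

Listing terms: u_0 = 5,  u_1 = 11,  u_2 = 23,  u_3 = 2,  u_4 = 5.
Since u_4 = u_0 = 5, the sequence is periodic with period 4.
The value 23 first appears (with j ≥ 1) at u_2.

2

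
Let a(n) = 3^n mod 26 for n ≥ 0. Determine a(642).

Computing terms: a(0) = 1, a(1) = 3, a(2) = 9, a(3) = 1.
Since a(3) = a(0) = 1, the sequence is periodic with period 3.
(642 - 0) mod 3 = 0, so a(642) = a(0) = 1.

1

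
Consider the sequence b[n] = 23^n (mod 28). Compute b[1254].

1

Listing terms: b[0] = 1, b[1] = 23, b[2] = 25, b[3] = 15, b[4] = 9, b[5] = 11, b[6] = 1.
The sequence repeats with period 6.
(1254 - 0) mod 6 = 0, so b[1254] = b[0] = 1.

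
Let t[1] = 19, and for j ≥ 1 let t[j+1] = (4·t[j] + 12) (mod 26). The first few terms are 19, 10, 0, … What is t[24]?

18

Listing terms: t[1] = 19,  t[2] = 10,  t[3] = 0,  t[4] = 12,  t[5] = 8,  t[6] = 18,  t[7] = 6,  t[8] = 10.
Since t[8] = t[2] = 10, the sequence is eventually periodic: after a pre-period of length 1 it cycles with period 6.
For j ≥ 2, t[j] depends only on (j - 2) mod 6. (24 - 2) mod 6 = 4, so t[24] = t[6] = 18.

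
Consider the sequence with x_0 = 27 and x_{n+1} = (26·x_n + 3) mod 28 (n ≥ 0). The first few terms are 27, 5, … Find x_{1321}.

5

Listing terms: x_0 = 27, x_1 = 5, x_2 = 21, x_3 = 17, x_4 = 25, x_5 = 9, x_6 = 13, x_7 = 5.
Since x_7 = x_1 = 5, the sequence is eventually periodic: after a pre-period of length 1 it cycles with period 6.
For n ≥ 1, x_n depends only on (n - 1) mod 6. (1321 - 1) mod 6 = 0, so x_{1321} = x_1 = 5.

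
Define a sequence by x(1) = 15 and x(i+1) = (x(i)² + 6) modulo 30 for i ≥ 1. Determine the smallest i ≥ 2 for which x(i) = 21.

2

We have x(1) = 15; x(2) = 21; x(3) = 27; x(4) = 15.
Since x(4) = x(1) = 15, the sequence is periodic with period 3.
The value 21 first appears (with i ≥ 2) at x(2).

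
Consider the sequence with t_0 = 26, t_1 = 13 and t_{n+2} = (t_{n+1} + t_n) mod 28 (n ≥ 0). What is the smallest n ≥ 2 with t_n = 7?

4

Listing terms: t_0 = 26,  t_1 = 13,  t_2 = 11,  t_3 = 24,  t_4 = 7,  t_5 = 3,  t_6 = 10,  t_7 = 13,  t_8 = 23,  t_9 = 8,  t_{10} = 3,  t_{11} = 11,  t_{12} = 14,  t_{13} = 25,  t_{14} = 11,  t_{15} = 8,  t_{16} = 19,  t_{17} = 27,  t_{18} = 18,  t_{19} = 17,  t_{20} = 7,  t_{21} = 24,  t_{22} = 3,  t_{23} = 27,  t_{24} = 2,  t_{25} = 1,  t_{26} = 3,  t_{27} = 4,  t_{28} = 7,  t_{29} = 11,  t_{30} = 18,  t_{31} = 1,  t_{32} = 19,  t_{33} = 20,  t_{34} = 11,  t_{35} = 3,  t_{36} = 14,  t_{37} = 17,  t_{38} = 3,  t_{39} = 20,  t_{40} = 23,  t_{41} = 15,  t_{42} = 10,  t_{43} = 25,  t_{44} = 7,  t_{45} = 4,  t_{46} = 11,  t_{47} = 15,  t_{48} = 26,  t_{49} = 13.
The sequence repeats with period 48.
The value 7 first appears (with n ≥ 2) at t_4.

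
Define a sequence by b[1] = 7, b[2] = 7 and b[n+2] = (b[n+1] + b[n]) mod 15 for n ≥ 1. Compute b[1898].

13

b[1] = 7,  b[2] = 7,  b[3] = 14,  b[4] = 6,  b[5] = 5,  b[6] = 11,  b[7] = 1,  b[8] = 12,  b[9] = 13,  b[10] = 10,  b[11] = 8,  b[12] = 3,  b[13] = 11,  b[14] = 14,  b[15] = 10,  b[16] = 9,  b[17] = 4,  b[18] = 13,  b[19] = 2,  b[20] = 0,  b[21] = 2,  b[22] = 2,  b[23] = 4,  b[24] = 6,  b[25] = 10,  b[26] = 1,  b[27] = 11,  b[28] = 12,  b[29] = 8,  b[30] = 5,  b[31] = 13,  b[32] = 3,  b[33] = 1,  b[34] = 4,  b[35] = 5,  b[36] = 9,  b[37] = 14,  b[38] = 8,  b[39] = 7,  b[40] = 0,  b[41] = 7,  b[42] = 7.
The sequence repeats with period 40.
(1898 - 1) mod 40 = 17, so b[1898] = b[18] = 13.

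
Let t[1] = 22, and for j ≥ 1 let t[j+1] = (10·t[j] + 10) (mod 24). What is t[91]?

22

t[1] = 22; t[2] = 14; t[3] = 6; t[4] = 22.
The sequence repeats with period 3.
So t[91] = t[1 + ((91-1) mod 3)] = t[1] = 22.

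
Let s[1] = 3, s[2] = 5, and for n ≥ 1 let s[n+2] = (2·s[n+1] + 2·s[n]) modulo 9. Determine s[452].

s[1] = 3; s[2] = 5; s[3] = 7; s[4] = 6; s[5] = 8; s[6] = 1; s[7] = 0; s[8] = 2; s[9] = 4; s[10] = 3; s[11] = 5.
The sequence repeats with period 9.
So s[452] = s[1 + ((452-1) mod 9)] = s[2] = 5.

5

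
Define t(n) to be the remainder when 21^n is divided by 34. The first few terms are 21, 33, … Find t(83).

13

t(1) = 21,  t(2) = 33,  t(3) = 13,  t(4) = 1,  t(5) = 21.
Since t(5) = t(1) = 21, the sequence is periodic with period 4.
So t(83) = t(1 + ((83-1) mod 4)) = t(3) = 13.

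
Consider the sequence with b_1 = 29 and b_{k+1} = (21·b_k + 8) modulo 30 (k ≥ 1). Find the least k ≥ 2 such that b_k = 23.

Computing terms: b_1 = 29,  b_2 = 17,  b_3 = 5,  b_4 = 23,  b_5 = 11,  b_6 = 29.
Since b_6 = b_1 = 29, the sequence is periodic with period 5.
The value 23 first appears (with k ≥ 2) at b_4.

4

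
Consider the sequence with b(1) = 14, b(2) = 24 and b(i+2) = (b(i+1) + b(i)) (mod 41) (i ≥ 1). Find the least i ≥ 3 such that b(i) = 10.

Listing terms: b(1) = 14; b(2) = 24; b(3) = 38; b(4) = 21; b(5) = 18; b(6) = 39; b(7) = 16; b(8) = 14; b(9) = 30; b(10) = 3; b(11) = 33; b(12) = 36; b(13) = 28; b(14) = 23; b(15) = 10; b(16) = 33; b(17) = 2; b(18) = 35; b(19) = 37; b(20) = 31; b(21) = 27; b(22) = 17; b(23) = 3; b(24) = 20; b(25) = 23; b(26) = 2; b(27) = 25; b(28) = 27; b(29) = 11; b(30) = 38; b(31) = 8; b(32) = 5; b(33) = 13; b(34) = 18; b(35) = 31; b(36) = 8; b(37) = 39; b(38) = 6; b(39) = 4; b(40) = 10; b(41) = 14; b(42) = 24.
The sequence repeats with period 40.
The value 10 first appears (with i ≥ 3) at b(15).

15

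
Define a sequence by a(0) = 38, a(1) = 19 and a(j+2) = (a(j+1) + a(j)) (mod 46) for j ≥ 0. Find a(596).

Computing terms: a(0) = 38, a(1) = 19, a(2) = 11, a(3) = 30, a(4) = 41, a(5) = 25, a(6) = 20, a(7) = 45, a(8) = 19, a(9) = 18, a(10) = 37, a(11) = 9, a(12) = 0, a(13) = 9, a(14) = 9, a(15) = 18, a(16) = 27, a(17) = 45, a(18) = 26, a(19) = 25, a(20) = 5, a(21) = 30, a(22) = 35, a(23) = 19, a(24) = 8, a(25) = 27, a(26) = 35, a(27) = 16, a(28) = 5, a(29) = 21, a(30) = 26, a(31) = 1, a(32) = 27, a(33) = 28, a(34) = 9, a(35) = 37, a(36) = 0, a(37) = 37, a(38) = 37, a(39) = 28, a(40) = 19, a(41) = 1, a(42) = 20, a(43) = 21, a(44) = 41, a(45) = 16, a(46) = 11, a(47) = 27, a(48) = 38, a(49) = 19.
The sequence repeats with period 48.
(596 - 0) mod 48 = 20, so a(596) = a(20) = 5.

5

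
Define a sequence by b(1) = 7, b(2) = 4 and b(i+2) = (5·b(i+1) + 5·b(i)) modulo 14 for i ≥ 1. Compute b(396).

We have b(1) = 7, b(2) = 4, b(3) = 13, b(4) = 1, b(5) = 0, b(6) = 5, b(7) = 11, b(8) = 10, b(9) = 7, b(10) = 1, b(11) = 12, b(12) = 9, b(13) = 7, b(14) = 10, b(15) = 1, b(16) = 13, b(17) = 0, b(18) = 9, b(19) = 3, b(20) = 4, b(21) = 7, b(22) = 13, b(23) = 2, b(24) = 5, b(25) = 7, b(26) = 4.
Since (b(25), b(26)) = (b(1), b(2)) = (7, 4) (two consecutive terms determine the rest), the sequence is periodic with period 24.
(396 - 1) mod 24 = 11, so b(396) = b(12) = 9.

9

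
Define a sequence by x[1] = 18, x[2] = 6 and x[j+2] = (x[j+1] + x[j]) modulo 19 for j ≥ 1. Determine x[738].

7

Computing terms: x[1] = 18,  x[2] = 6,  x[3] = 5,  x[4] = 11,  x[5] = 16,  x[6] = 8,  x[7] = 5,  x[8] = 13,  x[9] = 18,  x[10] = 12,  x[11] = 11,  x[12] = 4,  x[13] = 15,  x[14] = 0,  x[15] = 15,  x[16] = 15,  x[17] = 11,  x[18] = 7,  x[19] = 18,  x[20] = 6.
Since (x[19], x[20]) = (x[1], x[2]) = (18, 6) (two consecutive terms determine the rest), the sequence is periodic with period 18.
(738 - 1) mod 18 = 17, so x[738] = x[18] = 7.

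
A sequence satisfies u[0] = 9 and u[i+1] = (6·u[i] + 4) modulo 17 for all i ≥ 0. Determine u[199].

Computing terms: u[0] = 9,  u[1] = 7,  u[2] = 12,  u[3] = 8,  u[4] = 1,  u[5] = 10,  u[6] = 13,  u[7] = 14,  u[8] = 3,  u[9] = 5,  u[10] = 0,  u[11] = 4,  u[12] = 11,  u[13] = 2,  u[14] = 16,  u[15] = 15,  u[16] = 9.
Since u[16] = u[0] = 9, the sequence is periodic with period 16.
So u[199] = u[0 + ((199-0) mod 16)] = u[7] = 14.

14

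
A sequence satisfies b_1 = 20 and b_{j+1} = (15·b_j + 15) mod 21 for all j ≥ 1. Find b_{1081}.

15

Computing terms: b_1 = 20,  b_2 = 0,  b_3 = 15,  b_4 = 9,  b_5 = 3,  b_6 = 18,  b_7 = 12,  b_8 = 6,  b_9 = 0.
Since b_9 = b_2 = 0, the sequence is eventually periodic: after a pre-period of length 1 it cycles with period 7.
For j ≥ 2, b_j depends only on (j - 2) mod 7. (1081 - 2) mod 7 = 1, so b_{1081} = b_3 = 15.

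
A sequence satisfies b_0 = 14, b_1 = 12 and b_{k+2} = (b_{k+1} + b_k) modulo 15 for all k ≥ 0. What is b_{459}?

b_0 = 14, b_1 = 12, b_2 = 11, b_3 = 8, b_4 = 4, b_5 = 12, b_6 = 1, b_7 = 13, b_8 = 14, b_9 = 12.
Since (b_8, b_9) = (b_0, b_1) = (14, 12) (two consecutive terms determine the rest), the sequence is periodic with period 8.
(459 - 0) mod 8 = 3, so b_{459} = b_3 = 8.

8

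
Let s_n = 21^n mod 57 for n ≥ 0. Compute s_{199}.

21

We have s_0 = 1; s_1 = 21; s_2 = 42; s_3 = 27; s_4 = 54; s_5 = 51; s_6 = 45; s_7 = 33; s_8 = 9; s_9 = 18; s_{10} = 36; s_{11} = 15; s_{12} = 30; s_{13} = 3; s_{14} = 6; s_{15} = 12; s_{16} = 24; s_{17} = 48; s_{18} = 39; s_{19} = 21.
Since s_{19} = s_1 = 21, the sequence is eventually periodic: after a pre-period of length 1 it cycles with period 18.
For n ≥ 1, s_n depends only on (n - 1) mod 18. (199 - 1) mod 18 = 0, so s_{199} = s_1 = 21.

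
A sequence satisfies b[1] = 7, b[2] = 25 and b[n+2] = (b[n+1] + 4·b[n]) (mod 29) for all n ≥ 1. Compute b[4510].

Computing terms: b[1] = 7; b[2] = 25; b[3] = 24; b[4] = 8; b[5] = 17; b[6] = 20; b[7] = 1; b[8] = 23; b[9] = 27; b[10] = 3; b[11] = 24; b[12] = 7; b[13] = 16; b[14] = 15; b[15] = 21; b[16] = 23; b[17] = 20; b[18] = 25; b[19] = 18; b[20] = 2; b[21] = 16; b[22] = 24; b[23] = 1; b[24] = 10; b[25] = 14; b[26] = 25; b[27] = 23; b[28] = 7; b[29] = 12; b[30] = 11; b[31] = 1; b[32] = 16; b[33] = 20; b[34] = 26; b[35] = 19; b[36] = 7; b[37] = 25.
Since (b[36], b[37]) = (b[1], b[2]) = (7, 25) (two consecutive terms determine the rest), the sequence is periodic with period 35.
(4510 - 1) mod 35 = 29, so b[4510] = b[30] = 11.

11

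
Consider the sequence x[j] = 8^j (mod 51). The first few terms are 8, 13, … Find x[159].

Computing terms: x[1] = 8, x[2] = 13, x[3] = 2, x[4] = 16, x[5] = 26, x[6] = 4, x[7] = 32, x[8] = 1, x[9] = 8.
The sequence repeats with period 8.
(159 - 1) mod 8 = 6, so x[159] = x[7] = 32.

32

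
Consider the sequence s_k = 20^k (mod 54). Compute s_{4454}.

Listing terms: s_1 = 20,  s_2 = 22,  s_3 = 8,  s_4 = 52,  s_5 = 14,  s_6 = 10,  s_7 = 38,  s_8 = 4,  s_9 = 26,  s_{10} = 34,  s_{11} = 32,  s_{12} = 46,  s_{13} = 2,  s_{14} = 40,  s_{15} = 44,  s_{16} = 16,  s_{17} = 50,  s_{18} = 28,  s_{19} = 20.
Since s_{19} = s_1 = 20, the sequence is periodic with period 18.
So s_{4454} = s_{1 + ((4454-1) mod 18)} = s_8 = 4.

4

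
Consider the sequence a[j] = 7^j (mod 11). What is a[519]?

a[0] = 1,  a[1] = 7,  a[2] = 5,  a[3] = 2,  a[4] = 3,  a[5] = 10,  a[6] = 4,  a[7] = 6,  a[8] = 9,  a[9] = 8,  a[10] = 1.
The sequence repeats with period 10.
So a[519] = a[0 + ((519-0) mod 10)] = a[9] = 8.

8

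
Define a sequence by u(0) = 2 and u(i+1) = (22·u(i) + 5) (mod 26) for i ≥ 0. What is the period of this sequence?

u(0) = 2; u(1) = 23; u(2) = 17; u(3) = 15; u(4) = 23.
Since u(4) = u(1) = 23, the sequence is eventually periodic: after a pre-period of length 1 it cycles with period 3.

3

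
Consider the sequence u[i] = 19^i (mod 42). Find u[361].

19

u[0] = 1; u[1] = 19; u[2] = 25; u[3] = 13; u[4] = 37; u[5] = 31; u[6] = 1.
Since u[6] = u[0] = 1, the sequence is periodic with period 6.
So u[361] = u[0 + ((361-0) mod 6)] = u[1] = 19.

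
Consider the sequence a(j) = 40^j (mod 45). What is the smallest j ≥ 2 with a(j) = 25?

2

We have a(1) = 40, a(2) = 25, a(3) = 10, a(4) = 40.
Since a(4) = a(1) = 40, the sequence is periodic with period 3.
The value 25 first appears (with j ≥ 2) at a(2).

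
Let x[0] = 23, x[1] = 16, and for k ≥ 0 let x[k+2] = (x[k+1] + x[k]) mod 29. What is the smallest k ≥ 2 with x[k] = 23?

Listing terms: x[0] = 23; x[1] = 16; x[2] = 10; x[3] = 26; x[4] = 7; x[5] = 4; x[6] = 11; x[7] = 15; x[8] = 26; x[9] = 12; x[10] = 9; x[11] = 21; x[12] = 1; x[13] = 22; x[14] = 23; x[15] = 16.
The sequence repeats with period 14.
The value 23 next appears (with k ≥ 2) at x[14].

14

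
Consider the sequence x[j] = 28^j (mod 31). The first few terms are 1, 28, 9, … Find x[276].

Listing terms: x[0] = 1, x[1] = 28, x[2] = 9, x[3] = 4, x[4] = 19, x[5] = 5, x[6] = 16, x[7] = 14, x[8] = 20, x[9] = 2, x[10] = 25, x[11] = 18, x[12] = 8, x[13] = 7, x[14] = 10, x[15] = 1.
Since x[15] = x[0] = 1, the sequence is periodic with period 15.
(276 - 0) mod 15 = 6, so x[276] = x[6] = 16.

16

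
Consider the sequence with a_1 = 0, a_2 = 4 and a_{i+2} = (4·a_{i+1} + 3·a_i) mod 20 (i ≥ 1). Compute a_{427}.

We have a_1 = 0; a_2 = 4; a_3 = 16; a_4 = 16; a_5 = 12; a_6 = 16; a_7 = 0; a_8 = 8; a_9 = 12; a_{10} = 12; a_{11} = 4; a_{12} = 12; a_{13} = 0; a_{14} = 16; a_{15} = 4; a_{16} = 4; a_{17} = 8; a_{18} = 4; a_{19} = 0; a_{20} = 12; a_{21} = 8; a_{22} = 8; a_{23} = 16; a_{24} = 8; a_{25} = 0; a_{26} = 4.
Since (a_{25}, a_{26}) = (a_1, a_2) = (0, 4) (two consecutive terms determine the rest), the sequence is periodic with period 24.
So a_{427} = a_{1 + ((427-1) mod 24)} = a_{19} = 0.

0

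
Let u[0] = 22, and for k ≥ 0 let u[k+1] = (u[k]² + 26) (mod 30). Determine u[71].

Computing terms: u[0] = 22, u[1] = 0, u[2] = 26, u[3] = 12, u[4] = 20, u[5] = 6, u[6] = 2, u[7] = 0.
Since u[7] = u[1] = 0, the sequence is eventually periodic: after a pre-period of length 1 it cycles with period 6.
For k ≥ 1, u[k] depends only on (k - 1) mod 6. (71 - 1) mod 6 = 4, so u[71] = u[5] = 6.

6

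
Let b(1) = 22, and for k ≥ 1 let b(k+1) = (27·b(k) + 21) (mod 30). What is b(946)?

15

Computing terms: b(1) = 22,  b(2) = 15,  b(3) = 6,  b(4) = 3,  b(5) = 12,  b(6) = 15.
Since b(6) = b(2) = 15, the sequence is eventually periodic: after a pre-period of length 1 it cycles with period 4.
For k ≥ 2, b(k) depends only on (k - 2) mod 4. (946 - 2) mod 4 = 0, so b(946) = b(2) = 15.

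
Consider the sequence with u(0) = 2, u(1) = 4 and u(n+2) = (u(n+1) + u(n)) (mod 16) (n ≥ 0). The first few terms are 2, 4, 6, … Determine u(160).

0

Computing terms: u(0) = 2; u(1) = 4; u(2) = 6; u(3) = 10; u(4) = 0; u(5) = 10; u(6) = 10; u(7) = 4; u(8) = 14; u(9) = 2; u(10) = 0; u(11) = 2; u(12) = 2; u(13) = 4.
The sequence repeats with period 12.
(160 - 0) mod 12 = 4, so u(160) = u(4) = 0.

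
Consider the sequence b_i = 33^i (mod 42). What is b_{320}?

Listing terms: b_1 = 33, b_2 = 39, b_3 = 27, b_4 = 9, b_5 = 3, b_6 = 15, b_7 = 33.
The sequence repeats with period 6.
(320 - 1) mod 6 = 1, so b_{320} = b_2 = 39.

39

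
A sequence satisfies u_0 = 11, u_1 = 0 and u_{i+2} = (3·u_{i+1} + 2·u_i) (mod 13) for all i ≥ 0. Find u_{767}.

3

We have u_0 = 11,  u_1 = 0,  u_2 = 9,  u_3 = 1,  u_4 = 8,  u_5 = 0,  u_6 = 3,  u_7 = 9,  u_8 = 7,  u_9 = 0,  u_{10} = 1,  u_{11} = 3,  u_{12} = 11,  u_{13} = 0.
Since (u_{12}, u_{13}) = (u_0, u_1) = (11, 0) (two consecutive terms determine the rest), the sequence is periodic with period 12.
So u_{767} = u_{0 + ((767-0) mod 12)} = u_{11} = 3.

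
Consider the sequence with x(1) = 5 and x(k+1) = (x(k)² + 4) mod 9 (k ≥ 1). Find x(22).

5

We have x(1) = 5,  x(2) = 2,  x(3) = 8,  x(4) = 5.
The sequence repeats with period 3.
(22 - 1) mod 3 = 0, so x(22) = x(1) = 5.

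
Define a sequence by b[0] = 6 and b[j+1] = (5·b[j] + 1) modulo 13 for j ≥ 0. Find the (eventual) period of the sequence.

4

Listing terms: b[0] = 6, b[1] = 5, b[2] = 0, b[3] = 1, b[4] = 6.
The sequence repeats with period 4.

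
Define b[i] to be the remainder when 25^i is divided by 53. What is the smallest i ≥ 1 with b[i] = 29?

Computing terms: b[0] = 1, b[1] = 25, b[2] = 42, b[3] = 43, b[4] = 15, b[5] = 4, b[6] = 47, b[7] = 9, b[8] = 13, b[9] = 7, b[10] = 16, b[11] = 29, b[12] = 36, b[13] = 52, b[14] = 28, b[15] = 11, b[16] = 10, b[17] = 38, b[18] = 49, b[19] = 6, b[20] = 44, b[21] = 40, b[22] = 46, b[23] = 37, b[24] = 24, b[25] = 17, b[26] = 1.
Since b[26] = b[0] = 1, the sequence is periodic with period 26.
The value 29 first appears (with i ≥ 1) at b[11].

11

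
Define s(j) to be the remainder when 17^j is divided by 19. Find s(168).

7

Listing terms: s(1) = 17, s(2) = 4, s(3) = 11, s(4) = 16, s(5) = 6, s(6) = 7, s(7) = 5, s(8) = 9, s(9) = 1, s(10) = 17.
The sequence repeats with period 9.
So s(168) = s(1 + ((168-1) mod 9)) = s(6) = 7.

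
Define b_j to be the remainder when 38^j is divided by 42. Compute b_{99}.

b_1 = 38, b_2 = 16, b_3 = 20, b_4 = 4, b_5 = 26, b_6 = 22, b_7 = 38.
The sequence repeats with period 6.
(99 - 1) mod 6 = 2, so b_{99} = b_3 = 20.

20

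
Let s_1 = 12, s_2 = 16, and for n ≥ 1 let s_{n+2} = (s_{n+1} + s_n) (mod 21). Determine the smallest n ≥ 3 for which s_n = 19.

s_1 = 12, s_2 = 16, s_3 = 7, s_4 = 2, s_5 = 9, s_6 = 11, s_7 = 20, s_8 = 10, s_9 = 9, s_{10} = 19, s_{11} = 7, s_{12} = 5, s_{13} = 12, s_{14} = 17, s_{15} = 8, s_{16} = 4, s_{17} = 12, s_{18} = 16.
Since (s_{17}, s_{18}) = (s_1, s_2) = (12, 16) (two consecutive terms determine the rest), the sequence is periodic with period 16.
The value 19 first appears (with n ≥ 3) at s_{10}.

10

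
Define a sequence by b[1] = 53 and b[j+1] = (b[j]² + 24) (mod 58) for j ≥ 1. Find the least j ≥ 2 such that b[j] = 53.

5

b[1] = 53, b[2] = 49, b[3] = 47, b[4] = 29, b[5] = 53.
Since b[5] = b[1] = 53, the sequence is periodic with period 4.
The value 53 next appears (with j ≥ 2) at b[5].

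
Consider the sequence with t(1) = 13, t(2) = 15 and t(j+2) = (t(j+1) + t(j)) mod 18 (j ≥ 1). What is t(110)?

3

We have t(1) = 13,  t(2) = 15,  t(3) = 10,  t(4) = 7,  t(5) = 17,  t(6) = 6,  t(7) = 5,  t(8) = 11,  t(9) = 16,  t(10) = 9,  t(11) = 7,  t(12) = 16,  t(13) = 5,  t(14) = 3,  t(15) = 8,  t(16) = 11,  t(17) = 1,  t(18) = 12,  t(19) = 13,  t(20) = 7,  t(21) = 2,  t(22) = 9,  t(23) = 11,  t(24) = 2,  t(25) = 13,  t(26) = 15.
Since (t(25), t(26)) = (t(1), t(2)) = (13, 15) (two consecutive terms determine the rest), the sequence is periodic with period 24.
(110 - 1) mod 24 = 13, so t(110) = t(14) = 3.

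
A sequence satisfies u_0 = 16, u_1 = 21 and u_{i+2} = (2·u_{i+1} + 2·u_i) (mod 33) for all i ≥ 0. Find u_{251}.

32

We have u_0 = 16, u_1 = 21, u_2 = 8, u_3 = 25, u_4 = 0, u_5 = 17, u_6 = 1, u_7 = 3, u_8 = 8, u_9 = 22, u_{10} = 27, u_{11} = 32, u_{12} = 19, u_{13} = 3, u_{14} = 11, u_{15} = 28, u_{16} = 12, u_{17} = 14, u_{18} = 19, u_{19} = 0, u_{20} = 5, u_{21} = 10, u_{22} = 30, u_{23} = 14, u_{24} = 22, u_{25} = 6, u_{26} = 23, u_{27} = 25, u_{28} = 30, u_{29} = 11, u_{30} = 16, u_{31} = 21.
The sequence repeats with period 30.
(251 - 0) mod 30 = 11, so u_{251} = u_{11} = 32.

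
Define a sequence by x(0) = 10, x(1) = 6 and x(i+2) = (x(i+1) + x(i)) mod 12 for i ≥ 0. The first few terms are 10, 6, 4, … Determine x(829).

Listing terms: x(0) = 10; x(1) = 6; x(2) = 4; x(3) = 10; x(4) = 2; x(5) = 0; x(6) = 2; x(7) = 2; x(8) = 4; x(9) = 6; x(10) = 10; x(11) = 4; x(12) = 2; x(13) = 6; x(14) = 8; x(15) = 2; x(16) = 10; x(17) = 0; x(18) = 10; x(19) = 10; x(20) = 8; x(21) = 6; x(22) = 2; x(23) = 8; x(24) = 10; x(25) = 6.
Since (x(24), x(25)) = (x(0), x(1)) = (10, 6) (two consecutive terms determine the rest), the sequence is periodic with period 24.
(829 - 0) mod 24 = 13, so x(829) = x(13) = 6.

6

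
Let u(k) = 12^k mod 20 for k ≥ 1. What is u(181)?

Listing terms: u(1) = 12; u(2) = 4; u(3) = 8; u(4) = 16; u(5) = 12.
Since u(5) = u(1) = 12, the sequence is periodic with period 4.
So u(181) = u(1 + ((181-1) mod 4)) = u(1) = 12.

12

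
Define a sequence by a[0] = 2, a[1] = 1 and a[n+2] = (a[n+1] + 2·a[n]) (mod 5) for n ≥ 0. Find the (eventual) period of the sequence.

a[0] = 2,  a[1] = 1,  a[2] = 0,  a[3] = 2,  a[4] = 2,  a[5] = 1.
The sequence repeats with period 4.

4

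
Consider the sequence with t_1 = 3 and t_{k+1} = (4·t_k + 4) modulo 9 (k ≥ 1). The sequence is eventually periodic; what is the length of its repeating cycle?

Listing terms: t_1 = 3, t_2 = 7, t_3 = 5, t_4 = 6, t_5 = 1, t_6 = 8, t_7 = 0, t_8 = 4, t_9 = 2, t_{10} = 3.
Since t_{10} = t_1 = 3, the sequence is periodic with period 9.

9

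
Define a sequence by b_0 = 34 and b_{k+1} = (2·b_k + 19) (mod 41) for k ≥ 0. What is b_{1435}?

7

Listing terms: b_0 = 34,  b_1 = 5,  b_2 = 29,  b_3 = 36,  b_4 = 9,  b_5 = 37,  b_6 = 11,  b_7 = 0,  b_8 = 19,  b_9 = 16,  b_{10} = 10,  b_{11} = 39,  b_{12} = 15,  b_{13} = 8,  b_{14} = 35,  b_{15} = 7,  b_{16} = 33,  b_{17} = 3,  b_{18} = 25,  b_{19} = 28,  b_{20} = 34.
Since b_{20} = b_0 = 34, the sequence is periodic with period 20.
(1435 - 0) mod 20 = 15, so b_{1435} = b_{15} = 7.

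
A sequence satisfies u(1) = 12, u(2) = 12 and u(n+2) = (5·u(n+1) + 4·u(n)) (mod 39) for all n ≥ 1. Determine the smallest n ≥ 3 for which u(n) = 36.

We have u(1) = 12, u(2) = 12, u(3) = 30, u(4) = 3, u(5) = 18, u(6) = 24, u(7) = 36, u(8) = 3, u(9) = 3, u(10) = 27, u(11) = 30, u(12) = 24, u(13) = 6, u(14) = 9, u(15) = 30, u(16) = 30, u(17) = 36, u(18) = 27, u(19) = 6, u(20) = 21, u(21) = 12, u(22) = 27, u(23) = 27, u(24) = 9, u(25) = 36, u(26) = 21, u(27) = 15, u(28) = 3, u(29) = 36, u(30) = 36, u(31) = 12, u(32) = 9, u(33) = 15, u(34) = 33, u(35) = 30, u(36) = 9, u(37) = 9, u(38) = 3, u(39) = 12, u(40) = 33, u(41) = 18, u(42) = 27, u(43) = 12, u(44) = 12.
The sequence repeats with period 42.
The value 36 first appears (with n ≥ 3) at u(7).

7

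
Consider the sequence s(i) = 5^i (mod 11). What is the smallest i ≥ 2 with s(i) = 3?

Computing terms: s(1) = 5; s(2) = 3; s(3) = 4; s(4) = 9; s(5) = 1; s(6) = 5.
Since s(6) = s(1) = 5, the sequence is periodic with period 5.
The value 3 first appears (with i ≥ 2) at s(2).

2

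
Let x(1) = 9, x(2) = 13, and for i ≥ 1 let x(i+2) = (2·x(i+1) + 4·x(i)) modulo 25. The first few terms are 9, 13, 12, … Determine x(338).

Listing terms: x(1) = 9,  x(2) = 13,  x(3) = 12,  x(4) = 1,  x(5) = 0,  x(6) = 4,  x(7) = 8,  x(8) = 7,  x(9) = 21,  x(10) = 20,  x(11) = 24,  x(12) = 3,  x(13) = 2,  x(14) = 16,  x(15) = 15,  x(16) = 19,  x(17) = 23,  x(18) = 22,  x(19) = 11,  x(20) = 10,  x(21) = 14,  x(22) = 18,  x(23) = 17,  x(24) = 6,  x(25) = 5,  x(26) = 9,  x(27) = 13.
The sequence repeats with period 25.
So x(338) = x(1 + ((338-1) mod 25)) = x(13) = 2.

2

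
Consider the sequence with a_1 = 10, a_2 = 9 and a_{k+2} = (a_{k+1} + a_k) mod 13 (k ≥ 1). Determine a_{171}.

We have a_1 = 10, a_2 = 9, a_3 = 6, a_4 = 2, a_5 = 8, a_6 = 10, a_7 = 5, a_8 = 2, a_9 = 7, a_{10} = 9, a_{11} = 3, a_{12} = 12, a_{13} = 2, a_{14} = 1, a_{15} = 3, a_{16} = 4, a_{17} = 7, a_{18} = 11, a_{19} = 5, a_{20} = 3, a_{21} = 8, a_{22} = 11, a_{23} = 6, a_{24} = 4, a_{25} = 10, a_{26} = 1, a_{27} = 11, a_{28} = 12, a_{29} = 10, a_{30} = 9.
Since (a_{29}, a_{30}) = (a_1, a_2) = (10, 9) (two consecutive terms determine the rest), the sequence is periodic with period 28.
(171 - 1) mod 28 = 2, so a_{171} = a_3 = 6.

6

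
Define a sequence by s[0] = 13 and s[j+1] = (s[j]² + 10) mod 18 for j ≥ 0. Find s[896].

Computing terms: s[0] = 13,  s[1] = 17,  s[2] = 11,  s[3] = 5,  s[4] = 17.
Since s[4] = s[1] = 17, the sequence is eventually periodic: after a pre-period of length 1 it cycles with period 3.
For j ≥ 1, s[j] depends only on (j - 1) mod 3. (896 - 1) mod 3 = 1, so s[896] = s[2] = 11.

11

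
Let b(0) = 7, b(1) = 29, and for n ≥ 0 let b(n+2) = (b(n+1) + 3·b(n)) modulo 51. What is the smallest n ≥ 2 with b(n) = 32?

4

We have b(0) = 7, b(1) = 29, b(2) = 50, b(3) = 35, b(4) = 32, b(5) = 35, b(6) = 29, b(7) = 32, b(8) = 17, b(9) = 11, b(10) = 11, b(11) = 44, b(12) = 26, b(13) = 5, b(14) = 32, b(15) = 47, b(16) = 41, b(17) = 29, b(18) = 50.
Since (b(17), b(18)) = (b(1), b(2)) = (29, 50) (two consecutive terms determine the rest), the sequence is eventually periodic: after a pre-period of length 1 it cycles with period 16.
The value 32 first appears (with n ≥ 2) at b(4).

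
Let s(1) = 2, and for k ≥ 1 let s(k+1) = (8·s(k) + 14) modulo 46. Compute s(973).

6

s(1) = 2, s(2) = 30, s(3) = 24, s(4) = 22, s(5) = 6, s(6) = 16, s(7) = 4, s(8) = 0, s(9) = 14, s(10) = 34, s(11) = 10, s(12) = 2.
The sequence repeats with period 11.
(973 - 1) mod 11 = 4, so s(973) = s(5) = 6.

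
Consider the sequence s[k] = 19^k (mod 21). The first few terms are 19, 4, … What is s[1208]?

4

Computing terms: s[1] = 19, s[2] = 4, s[3] = 13, s[4] = 16, s[5] = 10, s[6] = 1, s[7] = 19.
Since s[7] = s[1] = 19, the sequence is periodic with period 6.
So s[1208] = s[1 + ((1208-1) mod 6)] = s[2] = 4.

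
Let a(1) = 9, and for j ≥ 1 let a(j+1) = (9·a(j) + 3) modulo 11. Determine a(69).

We have a(1) = 9; a(2) = 7; a(3) = 0; a(4) = 3; a(5) = 8; a(6) = 9.
The sequence repeats with period 5.
(69 - 1) mod 5 = 3, so a(69) = a(4) = 3.

3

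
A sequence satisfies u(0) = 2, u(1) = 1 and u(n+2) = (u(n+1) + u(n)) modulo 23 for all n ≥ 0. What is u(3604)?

Listing terms: u(0) = 2, u(1) = 1, u(2) = 3, u(3) = 4, u(4) = 7, u(5) = 11, u(6) = 18, u(7) = 6, u(8) = 1, u(9) = 7, u(10) = 8, u(11) = 15, u(12) = 0, u(13) = 15, u(14) = 15, u(15) = 7, u(16) = 22, u(17) = 6, u(18) = 5, u(19) = 11, u(20) = 16, u(21) = 4, u(22) = 20, u(23) = 1, u(24) = 21, u(25) = 22, u(26) = 20, u(27) = 19, u(28) = 16, u(29) = 12, u(30) = 5, u(31) = 17, u(32) = 22, u(33) = 16, u(34) = 15, u(35) = 8, u(36) = 0, u(37) = 8, u(38) = 8, u(39) = 16, u(40) = 1, u(41) = 17, u(42) = 18, u(43) = 12, u(44) = 7, u(45) = 19, u(46) = 3, u(47) = 22, u(48) = 2, u(49) = 1.
Since (u(48), u(49)) = (u(0), u(1)) = (2, 1) (two consecutive terms determine the rest), the sequence is periodic with period 48.
So u(3604) = u(0 + ((3604-0) mod 48)) = u(4) = 7.

7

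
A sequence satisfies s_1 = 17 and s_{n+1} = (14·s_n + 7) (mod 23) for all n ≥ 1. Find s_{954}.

16

s_1 = 17,  s_2 = 15,  s_3 = 10,  s_4 = 9,  s_5 = 18,  s_6 = 6,  s_7 = 22,  s_8 = 16,  s_9 = 1,  s_{10} = 21,  s_{11} = 2,  s_{12} = 12,  s_{13} = 14,  s_{14} = 19,  s_{15} = 20,  s_{16} = 11,  s_{17} = 0,  s_{18} = 7,  s_{19} = 13,  s_{20} = 5,  s_{21} = 8,  s_{22} = 4,  s_{23} = 17.
The sequence repeats with period 22.
So s_{954} = s_{1 + ((954-1) mod 22)} = s_8 = 16.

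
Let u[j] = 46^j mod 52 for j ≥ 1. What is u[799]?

Computing terms: u[1] = 46,  u[2] = 36,  u[3] = 44,  u[4] = 48,  u[5] = 24,  u[6] = 12,  u[7] = 32,  u[8] = 16,  u[9] = 8,  u[10] = 4,  u[11] = 28,  u[12] = 40,  u[13] = 20,  u[14] = 36.
Since u[14] = u[2] = 36, the sequence is eventually periodic: after a pre-period of length 1 it cycles with period 12.
For j ≥ 2, u[j] depends only on (j - 2) mod 12. (799 - 2) mod 12 = 5, so u[799] = u[7] = 32.

32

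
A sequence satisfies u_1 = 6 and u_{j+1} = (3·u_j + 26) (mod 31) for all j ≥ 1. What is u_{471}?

u_1 = 6,  u_2 = 13,  u_3 = 3,  u_4 = 4,  u_5 = 7,  u_6 = 16,  u_7 = 12,  u_8 = 0,  u_9 = 26,  u_{10} = 11,  u_{11} = 28,  u_{12} = 17,  u_{13} = 15,  u_{14} = 9,  u_{15} = 22,  u_{16} = 30,  u_{17} = 23,  u_{18} = 2,  u_{19} = 1,  u_{20} = 29,  u_{21} = 20,  u_{22} = 24,  u_{23} = 5,  u_{24} = 10,  u_{25} = 25,  u_{26} = 8,  u_{27} = 19,  u_{28} = 21,  u_{29} = 27,  u_{30} = 14,  u_{31} = 6.
The sequence repeats with period 30.
(471 - 1) mod 30 = 20, so u_{471} = u_{21} = 20.

20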